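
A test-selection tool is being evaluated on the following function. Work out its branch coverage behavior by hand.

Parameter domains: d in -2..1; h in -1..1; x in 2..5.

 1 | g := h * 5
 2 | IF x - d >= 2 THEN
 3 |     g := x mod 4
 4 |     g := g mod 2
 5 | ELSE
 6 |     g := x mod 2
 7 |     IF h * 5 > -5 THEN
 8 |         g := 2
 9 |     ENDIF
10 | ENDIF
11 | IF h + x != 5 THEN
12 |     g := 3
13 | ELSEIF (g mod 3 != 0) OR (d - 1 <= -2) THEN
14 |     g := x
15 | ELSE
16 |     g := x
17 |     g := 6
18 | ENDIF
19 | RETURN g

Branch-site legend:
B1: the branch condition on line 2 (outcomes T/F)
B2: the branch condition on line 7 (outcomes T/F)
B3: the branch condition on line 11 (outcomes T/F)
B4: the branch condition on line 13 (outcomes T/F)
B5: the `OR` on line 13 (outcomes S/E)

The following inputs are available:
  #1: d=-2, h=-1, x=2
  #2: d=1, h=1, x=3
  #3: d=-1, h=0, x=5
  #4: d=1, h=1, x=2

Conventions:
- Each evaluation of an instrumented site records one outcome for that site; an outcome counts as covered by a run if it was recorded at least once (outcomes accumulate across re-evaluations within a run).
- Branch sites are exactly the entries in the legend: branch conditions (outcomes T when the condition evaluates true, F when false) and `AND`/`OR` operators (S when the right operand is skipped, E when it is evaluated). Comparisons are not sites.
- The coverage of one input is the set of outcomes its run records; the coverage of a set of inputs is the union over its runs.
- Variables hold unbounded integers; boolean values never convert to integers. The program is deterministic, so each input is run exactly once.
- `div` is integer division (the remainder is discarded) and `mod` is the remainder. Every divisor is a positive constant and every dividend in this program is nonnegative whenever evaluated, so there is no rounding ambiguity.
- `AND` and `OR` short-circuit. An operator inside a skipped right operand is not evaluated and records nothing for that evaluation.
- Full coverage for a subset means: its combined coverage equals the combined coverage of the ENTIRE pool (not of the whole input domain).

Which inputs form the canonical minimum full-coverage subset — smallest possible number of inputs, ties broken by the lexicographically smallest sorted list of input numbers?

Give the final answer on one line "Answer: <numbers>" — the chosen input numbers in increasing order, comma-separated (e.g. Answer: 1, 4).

input #1, d=-2, h=-1, x=2: events B1->T, B3->T; outcomes B1=T, B3=T
input #2, d=1, h=1, x=3: events B1->T, B3->T; outcomes B1=T, B3=T
input #3, d=-1, h=0, x=5: events B1->T, B3->F, B5->S, B4->T; outcomes B1=T, B3=F, B4=T, B5=S
input #4, d=1, h=1, x=2: events B1->F, B2->T, B3->T; outcomes B1=F, B2=T, B3=T
union over all inputs: B1=T, B1=F, B2=T, B3=T, B3=F, B4=T, B5=S (7 outcomes)
checked all size-1 subsets: none covers 7 outcomes (max 4/7)
at size 2, {3, 4} reaches all 7 outcomes; every lexicographically earlier size-2 subset fails

Answer: 3, 4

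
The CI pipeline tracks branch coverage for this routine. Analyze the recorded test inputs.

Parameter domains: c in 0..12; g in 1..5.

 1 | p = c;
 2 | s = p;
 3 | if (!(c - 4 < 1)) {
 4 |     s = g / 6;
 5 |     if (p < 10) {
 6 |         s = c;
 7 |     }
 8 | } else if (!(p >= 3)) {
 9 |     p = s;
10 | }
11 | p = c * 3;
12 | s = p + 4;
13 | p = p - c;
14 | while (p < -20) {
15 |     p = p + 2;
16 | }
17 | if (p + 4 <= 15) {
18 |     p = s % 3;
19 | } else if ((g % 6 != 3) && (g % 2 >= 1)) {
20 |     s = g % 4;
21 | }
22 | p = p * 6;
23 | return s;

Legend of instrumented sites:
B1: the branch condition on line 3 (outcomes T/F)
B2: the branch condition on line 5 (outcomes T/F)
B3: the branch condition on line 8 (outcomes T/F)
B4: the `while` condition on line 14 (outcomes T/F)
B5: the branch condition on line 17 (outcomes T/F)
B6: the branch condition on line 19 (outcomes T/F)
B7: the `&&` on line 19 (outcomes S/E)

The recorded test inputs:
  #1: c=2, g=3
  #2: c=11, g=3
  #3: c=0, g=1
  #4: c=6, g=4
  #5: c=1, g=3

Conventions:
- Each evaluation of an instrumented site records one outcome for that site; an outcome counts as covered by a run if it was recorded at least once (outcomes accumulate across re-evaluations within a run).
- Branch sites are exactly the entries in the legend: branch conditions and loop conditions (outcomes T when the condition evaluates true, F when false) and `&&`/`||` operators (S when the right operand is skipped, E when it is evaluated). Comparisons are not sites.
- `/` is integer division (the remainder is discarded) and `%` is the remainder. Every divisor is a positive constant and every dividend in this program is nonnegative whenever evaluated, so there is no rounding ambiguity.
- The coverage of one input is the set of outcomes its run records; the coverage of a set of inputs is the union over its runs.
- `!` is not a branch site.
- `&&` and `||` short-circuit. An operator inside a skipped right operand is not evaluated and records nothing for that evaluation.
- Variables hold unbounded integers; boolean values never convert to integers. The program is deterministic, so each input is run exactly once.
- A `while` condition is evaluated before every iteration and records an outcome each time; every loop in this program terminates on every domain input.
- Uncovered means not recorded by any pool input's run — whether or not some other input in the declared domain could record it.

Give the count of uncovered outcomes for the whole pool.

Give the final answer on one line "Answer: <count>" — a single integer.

run #1 (c=2, g=3) runs B1->F, B3->T, B4->F, B5->T; records B1=F, B3=T, B4=F, B5=T
run #2 (c=11, g=3) runs B1->T, B2->F, B4->F, B5->F, B7->S, B6->F; records B1=T, B2=F, B4=F, B5=F, B6=F, B7=S
run #3 (c=0, g=1) runs B1->F, B3->T, B4->F, B5->T; records B1=F, B3=T, B4=F, B5=T
run #4 (c=6, g=4) runs B1->T, B2->T, B4->F, B5->F, B7->E, B6->F; records B1=T, B2=T, B4=F, B5=F, B6=F, B7=E
run #5 (c=1, g=3) runs B1->F, B3->T, B4->F, B5->T; records B1=F, B3=T, B4=F, B5=T
union over the pool: B1=T, B1=F, B2=T, B2=F, B3=T, B4=F, B5=T, B5=F, B6=F, B7=S, B7=E
uncovered (3 of 14): B3=F, B4=T, B6=T

Answer: 3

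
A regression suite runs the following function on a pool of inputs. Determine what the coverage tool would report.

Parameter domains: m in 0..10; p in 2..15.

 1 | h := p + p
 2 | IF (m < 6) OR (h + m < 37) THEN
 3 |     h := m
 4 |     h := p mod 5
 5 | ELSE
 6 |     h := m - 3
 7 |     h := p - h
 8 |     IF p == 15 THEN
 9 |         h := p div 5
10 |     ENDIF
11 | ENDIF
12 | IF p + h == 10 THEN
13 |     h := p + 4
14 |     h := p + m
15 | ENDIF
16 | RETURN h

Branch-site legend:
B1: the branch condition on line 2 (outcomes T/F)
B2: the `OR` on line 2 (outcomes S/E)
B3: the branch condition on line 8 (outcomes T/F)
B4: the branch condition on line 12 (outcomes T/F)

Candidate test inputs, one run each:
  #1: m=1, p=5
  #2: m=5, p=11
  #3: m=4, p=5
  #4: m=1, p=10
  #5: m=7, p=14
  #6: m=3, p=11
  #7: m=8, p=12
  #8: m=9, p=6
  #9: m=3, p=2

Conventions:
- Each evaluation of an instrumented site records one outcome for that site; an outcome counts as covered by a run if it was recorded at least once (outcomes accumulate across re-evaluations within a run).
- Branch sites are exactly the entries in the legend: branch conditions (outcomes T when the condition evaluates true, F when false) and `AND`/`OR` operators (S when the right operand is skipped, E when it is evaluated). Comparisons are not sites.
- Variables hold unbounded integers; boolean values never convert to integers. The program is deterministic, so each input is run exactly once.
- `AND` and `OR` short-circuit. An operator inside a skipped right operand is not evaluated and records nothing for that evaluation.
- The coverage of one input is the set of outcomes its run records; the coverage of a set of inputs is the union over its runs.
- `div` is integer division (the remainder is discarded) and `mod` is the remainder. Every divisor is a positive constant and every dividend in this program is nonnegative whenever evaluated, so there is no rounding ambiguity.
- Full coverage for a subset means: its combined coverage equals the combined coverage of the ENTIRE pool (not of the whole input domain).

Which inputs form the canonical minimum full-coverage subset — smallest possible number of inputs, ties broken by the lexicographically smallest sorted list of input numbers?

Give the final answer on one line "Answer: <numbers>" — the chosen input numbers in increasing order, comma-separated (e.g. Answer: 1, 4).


input #1, m=1, p=5: outcomes B1=T, B2=S, B4=F
input #2, m=5, p=11: outcomes B1=T, B2=S, B4=F
input #3, m=4, p=5: outcomes B1=T, B2=S, B4=F
input #4, m=1, p=10: outcomes B1=T, B2=S, B4=T
input #5, m=7, p=14: outcomes B1=T, B2=E, B4=F
input #6, m=3, p=11: outcomes B1=T, B2=S, B4=F
input #7, m=8, p=12: outcomes B1=T, B2=E, B4=F
input #8, m=9, p=6: outcomes B1=T, B2=E, B4=F
input #9, m=3, p=2: outcomes B1=T, B2=S, B4=F
union over all inputs: B1=T, B2=S, B2=E, B4=T, B4=F (5 outcomes)
size 1 is not enough: best union over all size-1 subsets is 3/5
size 2: inputs {4, 5} cover all 5 outcomes, and no lexicographically smaller subset of this size does
Answer: 4, 5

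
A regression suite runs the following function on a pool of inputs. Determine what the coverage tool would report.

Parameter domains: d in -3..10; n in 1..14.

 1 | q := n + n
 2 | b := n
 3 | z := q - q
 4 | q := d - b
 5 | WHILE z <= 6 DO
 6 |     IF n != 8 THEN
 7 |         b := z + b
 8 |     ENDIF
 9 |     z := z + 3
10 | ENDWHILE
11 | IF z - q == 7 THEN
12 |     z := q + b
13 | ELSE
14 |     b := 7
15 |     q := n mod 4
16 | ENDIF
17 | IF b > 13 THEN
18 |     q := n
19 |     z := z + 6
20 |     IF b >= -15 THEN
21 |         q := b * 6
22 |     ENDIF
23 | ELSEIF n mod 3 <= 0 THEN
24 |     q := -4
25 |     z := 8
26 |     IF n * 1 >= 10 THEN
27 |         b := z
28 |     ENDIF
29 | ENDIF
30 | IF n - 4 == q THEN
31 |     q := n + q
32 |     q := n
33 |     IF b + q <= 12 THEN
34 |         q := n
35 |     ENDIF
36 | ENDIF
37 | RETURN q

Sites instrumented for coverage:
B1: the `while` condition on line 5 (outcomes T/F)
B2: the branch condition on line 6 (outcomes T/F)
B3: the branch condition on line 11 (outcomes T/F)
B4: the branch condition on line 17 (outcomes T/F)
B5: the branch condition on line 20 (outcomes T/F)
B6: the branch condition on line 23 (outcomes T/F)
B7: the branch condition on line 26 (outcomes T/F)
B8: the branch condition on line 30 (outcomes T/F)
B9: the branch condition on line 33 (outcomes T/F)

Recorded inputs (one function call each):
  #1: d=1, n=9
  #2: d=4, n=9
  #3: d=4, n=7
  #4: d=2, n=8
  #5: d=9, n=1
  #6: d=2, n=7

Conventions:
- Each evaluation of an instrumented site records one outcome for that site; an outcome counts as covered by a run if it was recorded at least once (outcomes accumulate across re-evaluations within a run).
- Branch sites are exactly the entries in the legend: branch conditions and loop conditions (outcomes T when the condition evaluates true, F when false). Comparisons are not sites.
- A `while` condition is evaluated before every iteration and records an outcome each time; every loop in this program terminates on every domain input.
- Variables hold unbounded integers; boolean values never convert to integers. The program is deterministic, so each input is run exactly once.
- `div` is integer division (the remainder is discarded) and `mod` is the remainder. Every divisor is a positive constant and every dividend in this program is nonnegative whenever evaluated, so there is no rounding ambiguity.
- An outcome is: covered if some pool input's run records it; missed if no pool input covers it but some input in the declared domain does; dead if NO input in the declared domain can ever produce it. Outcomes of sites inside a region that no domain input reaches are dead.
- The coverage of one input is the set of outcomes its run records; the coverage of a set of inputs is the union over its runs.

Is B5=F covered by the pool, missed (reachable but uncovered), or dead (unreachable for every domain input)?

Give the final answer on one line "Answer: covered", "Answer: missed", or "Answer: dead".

no pool input records B5=F
checking all 196 inputs in the declared domain: B5=F is never recorded -> dead

Answer: dead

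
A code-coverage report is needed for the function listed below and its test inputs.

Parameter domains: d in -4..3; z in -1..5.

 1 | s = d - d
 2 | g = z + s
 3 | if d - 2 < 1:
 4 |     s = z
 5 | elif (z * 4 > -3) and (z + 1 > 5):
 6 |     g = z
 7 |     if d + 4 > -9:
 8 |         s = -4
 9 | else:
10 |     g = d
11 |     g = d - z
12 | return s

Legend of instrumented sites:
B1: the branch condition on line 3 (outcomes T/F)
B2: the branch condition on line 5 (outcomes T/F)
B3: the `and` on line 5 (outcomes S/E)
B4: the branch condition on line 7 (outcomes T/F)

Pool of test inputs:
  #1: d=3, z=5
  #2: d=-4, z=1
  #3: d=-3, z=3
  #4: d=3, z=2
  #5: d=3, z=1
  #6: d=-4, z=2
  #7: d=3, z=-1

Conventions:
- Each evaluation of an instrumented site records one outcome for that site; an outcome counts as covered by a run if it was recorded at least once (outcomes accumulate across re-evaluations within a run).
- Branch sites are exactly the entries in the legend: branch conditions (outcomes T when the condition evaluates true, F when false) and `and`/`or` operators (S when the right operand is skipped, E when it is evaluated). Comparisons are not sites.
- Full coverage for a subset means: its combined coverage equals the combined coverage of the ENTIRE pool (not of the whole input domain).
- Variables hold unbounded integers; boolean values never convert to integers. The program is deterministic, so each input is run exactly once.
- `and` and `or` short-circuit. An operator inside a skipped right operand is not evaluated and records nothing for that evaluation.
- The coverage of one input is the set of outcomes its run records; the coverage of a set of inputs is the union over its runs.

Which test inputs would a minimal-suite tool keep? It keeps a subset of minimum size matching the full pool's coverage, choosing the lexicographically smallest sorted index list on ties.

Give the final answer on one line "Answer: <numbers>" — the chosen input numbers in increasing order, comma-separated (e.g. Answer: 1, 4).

test 1 (d=3, z=5) fires B1->F, B3->E, B2->T, B4->T; hits B1=F, B2=T, B3=E, B4=T
test 2 (d=-4, z=1) fires B1->T; hits B1=T
test 3 (d=-3, z=3) fires B1->T; hits B1=T
test 4 (d=3, z=2) fires B1->F, B3->E, B2->F; hits B1=F, B2=F, B3=E
test 5 (d=3, z=1) fires B1->F, B3->E, B2->F; hits B1=F, B2=F, B3=E
test 6 (d=-4, z=2) fires B1->T; hits B1=T
test 7 (d=3, z=-1) fires B1->F, B3->S, B2->F; hits B1=F, B2=F, B3=S
pool-wide coverage (7 outcomes): B1=T, B1=F, B2=T, B2=F, B3=S, B3=E, B4=T
every size-1 subset falls short of the 7 outcomes (best: 4/7)
every size-2 subset falls short of the 7 outcomes (best: 6/7)
the canonical winner is {1, 2, 7}: size 3, full 7-outcome coverage, earliest index list among size-3 covers

Answer: 1, 2, 7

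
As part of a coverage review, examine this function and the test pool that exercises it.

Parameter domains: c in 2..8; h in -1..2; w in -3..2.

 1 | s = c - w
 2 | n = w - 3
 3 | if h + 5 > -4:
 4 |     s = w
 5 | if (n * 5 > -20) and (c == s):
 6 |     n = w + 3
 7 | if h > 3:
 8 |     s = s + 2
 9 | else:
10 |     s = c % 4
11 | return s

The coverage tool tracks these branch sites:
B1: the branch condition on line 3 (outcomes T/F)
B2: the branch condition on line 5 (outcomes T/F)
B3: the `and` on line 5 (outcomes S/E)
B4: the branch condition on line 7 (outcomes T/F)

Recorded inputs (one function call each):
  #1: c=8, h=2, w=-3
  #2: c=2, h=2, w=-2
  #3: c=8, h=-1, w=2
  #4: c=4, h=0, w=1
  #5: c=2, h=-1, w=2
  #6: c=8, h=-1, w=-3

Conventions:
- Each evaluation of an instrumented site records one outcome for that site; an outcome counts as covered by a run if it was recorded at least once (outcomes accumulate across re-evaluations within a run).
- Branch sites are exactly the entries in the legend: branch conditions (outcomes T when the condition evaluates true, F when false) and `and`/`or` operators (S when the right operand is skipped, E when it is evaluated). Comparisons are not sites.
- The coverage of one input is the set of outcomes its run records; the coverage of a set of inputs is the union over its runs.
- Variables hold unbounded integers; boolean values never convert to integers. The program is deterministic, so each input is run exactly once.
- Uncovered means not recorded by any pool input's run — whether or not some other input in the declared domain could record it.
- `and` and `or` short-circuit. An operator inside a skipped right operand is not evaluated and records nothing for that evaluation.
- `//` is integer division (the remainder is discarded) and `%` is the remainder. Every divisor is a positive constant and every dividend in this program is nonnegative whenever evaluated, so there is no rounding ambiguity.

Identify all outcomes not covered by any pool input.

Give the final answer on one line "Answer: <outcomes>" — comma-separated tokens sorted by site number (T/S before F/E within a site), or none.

run #1 (c=8, h=2, w=-3) runs B1->T, B3->S, B2->F, B4->F; records B1=T, B2=F, B3=S, B4=F
run #2 (c=2, h=2, w=-2) runs B1->T, B3->S, B2->F, B4->F; records B1=T, B2=F, B3=S, B4=F
run #3 (c=8, h=-1, w=2) runs B1->T, B3->E, B2->F, B4->F; records B1=T, B2=F, B3=E, B4=F
run #4 (c=4, h=0, w=1) runs B1->T, B3->E, B2->F, B4->F; records B1=T, B2=F, B3=E, B4=F
run #5 (c=2, h=-1, w=2) runs B1->T, B3->E, B2->T, B4->F; records B1=T, B2=T, B3=E, B4=F
run #6 (c=8, h=-1, w=-3) runs B1->T, B3->S, B2->F, B4->F; records B1=T, B2=F, B3=S, B4=F
union over the pool: B1=T, B2=T, B2=F, B3=S, B3=E, B4=F
uncovered (2 of 8): B1=F, B4=T

Answer: B1=F, B4=T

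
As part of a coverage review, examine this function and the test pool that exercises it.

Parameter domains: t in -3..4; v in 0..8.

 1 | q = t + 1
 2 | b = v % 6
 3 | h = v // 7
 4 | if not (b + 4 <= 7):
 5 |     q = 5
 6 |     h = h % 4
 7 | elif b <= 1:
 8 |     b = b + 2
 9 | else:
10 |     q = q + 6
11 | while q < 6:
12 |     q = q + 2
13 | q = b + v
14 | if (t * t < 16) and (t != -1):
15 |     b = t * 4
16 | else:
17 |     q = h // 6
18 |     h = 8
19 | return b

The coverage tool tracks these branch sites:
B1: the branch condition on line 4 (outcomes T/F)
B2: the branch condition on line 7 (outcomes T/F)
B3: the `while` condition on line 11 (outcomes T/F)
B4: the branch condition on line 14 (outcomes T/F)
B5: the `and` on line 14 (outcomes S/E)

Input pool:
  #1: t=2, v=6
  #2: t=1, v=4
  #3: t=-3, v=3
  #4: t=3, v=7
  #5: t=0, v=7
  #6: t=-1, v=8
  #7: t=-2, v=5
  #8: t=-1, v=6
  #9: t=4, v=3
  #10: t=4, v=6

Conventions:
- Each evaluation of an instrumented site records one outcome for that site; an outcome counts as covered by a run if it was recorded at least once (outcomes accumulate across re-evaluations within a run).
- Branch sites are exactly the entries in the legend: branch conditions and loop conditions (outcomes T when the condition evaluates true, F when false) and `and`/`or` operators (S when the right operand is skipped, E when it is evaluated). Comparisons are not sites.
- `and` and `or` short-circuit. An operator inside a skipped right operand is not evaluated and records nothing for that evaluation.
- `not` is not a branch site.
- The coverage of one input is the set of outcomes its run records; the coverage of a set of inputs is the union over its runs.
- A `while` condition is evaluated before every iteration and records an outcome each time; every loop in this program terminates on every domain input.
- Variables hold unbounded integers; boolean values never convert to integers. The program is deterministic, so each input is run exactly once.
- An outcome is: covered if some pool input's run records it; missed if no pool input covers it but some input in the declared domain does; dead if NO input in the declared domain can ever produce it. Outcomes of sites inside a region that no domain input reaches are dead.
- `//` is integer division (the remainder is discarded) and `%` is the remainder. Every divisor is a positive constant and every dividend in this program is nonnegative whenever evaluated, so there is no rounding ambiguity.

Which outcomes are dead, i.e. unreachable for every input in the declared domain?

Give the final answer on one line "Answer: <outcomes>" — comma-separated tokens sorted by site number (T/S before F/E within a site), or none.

checking every outcome against all 72 domain inputs:
  reachable outcomes have witnesses, e.g. B1=T (e.g. t=-3, v=4), B1=F (e.g. t=-3, v=0), B2=T (e.g. t=-3, v=0), B2=F (e.g. t=-3, v=2)

Answer: none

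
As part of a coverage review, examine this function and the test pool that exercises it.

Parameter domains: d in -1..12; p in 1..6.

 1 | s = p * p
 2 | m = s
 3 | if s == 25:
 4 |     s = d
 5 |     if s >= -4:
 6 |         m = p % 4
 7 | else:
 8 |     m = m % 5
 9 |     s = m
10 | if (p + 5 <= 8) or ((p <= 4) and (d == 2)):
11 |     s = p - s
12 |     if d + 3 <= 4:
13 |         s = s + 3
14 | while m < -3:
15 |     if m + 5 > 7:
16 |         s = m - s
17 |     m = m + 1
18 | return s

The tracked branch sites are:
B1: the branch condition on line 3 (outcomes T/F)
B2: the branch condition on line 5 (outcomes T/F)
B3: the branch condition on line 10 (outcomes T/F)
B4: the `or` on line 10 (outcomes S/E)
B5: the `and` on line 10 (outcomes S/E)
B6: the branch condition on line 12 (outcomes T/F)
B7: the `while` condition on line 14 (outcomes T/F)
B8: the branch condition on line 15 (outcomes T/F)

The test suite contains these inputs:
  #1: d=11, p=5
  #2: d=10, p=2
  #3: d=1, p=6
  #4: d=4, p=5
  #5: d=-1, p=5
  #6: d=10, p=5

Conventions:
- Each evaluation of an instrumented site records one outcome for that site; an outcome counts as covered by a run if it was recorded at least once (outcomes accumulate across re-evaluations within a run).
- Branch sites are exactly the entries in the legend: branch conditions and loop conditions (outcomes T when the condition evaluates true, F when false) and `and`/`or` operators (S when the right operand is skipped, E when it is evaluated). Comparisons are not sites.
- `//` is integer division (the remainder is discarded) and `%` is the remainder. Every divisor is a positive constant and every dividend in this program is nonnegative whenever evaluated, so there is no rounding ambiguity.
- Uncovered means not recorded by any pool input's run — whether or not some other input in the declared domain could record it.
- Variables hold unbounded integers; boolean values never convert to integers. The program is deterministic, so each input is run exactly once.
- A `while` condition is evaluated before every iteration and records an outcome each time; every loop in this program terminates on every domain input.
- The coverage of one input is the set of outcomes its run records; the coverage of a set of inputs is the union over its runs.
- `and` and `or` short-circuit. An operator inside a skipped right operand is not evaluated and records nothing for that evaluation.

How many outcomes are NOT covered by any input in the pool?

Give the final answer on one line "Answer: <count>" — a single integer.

run #1 (d=11, p=5) records B1=T, B2=T, B3=F, B4=E, B5=S, B7=F
run #2 (d=10, p=2) records B1=F, B3=T, B4=S, B6=F, B7=F
run #3 (d=1, p=6) records B1=F, B3=F, B4=E, B5=S, B7=F
run #4 (d=4, p=5) records B1=T, B2=T, B3=F, B4=E, B5=S, B7=F
run #5 (d=-1, p=5) records B1=T, B2=T, B3=F, B4=E, B5=S, B7=F
run #6 (d=10, p=5) records B1=T, B2=T, B3=F, B4=E, B5=S, B7=F
union over the pool: B1=T, B1=F, B2=T, B3=T, B3=F, B4=S, B4=E, B5=S, B6=F, B7=F
uncovered (6 of 16): B2=F, B5=E, B6=T, B7=T, B8=T, B8=F

Answer: 6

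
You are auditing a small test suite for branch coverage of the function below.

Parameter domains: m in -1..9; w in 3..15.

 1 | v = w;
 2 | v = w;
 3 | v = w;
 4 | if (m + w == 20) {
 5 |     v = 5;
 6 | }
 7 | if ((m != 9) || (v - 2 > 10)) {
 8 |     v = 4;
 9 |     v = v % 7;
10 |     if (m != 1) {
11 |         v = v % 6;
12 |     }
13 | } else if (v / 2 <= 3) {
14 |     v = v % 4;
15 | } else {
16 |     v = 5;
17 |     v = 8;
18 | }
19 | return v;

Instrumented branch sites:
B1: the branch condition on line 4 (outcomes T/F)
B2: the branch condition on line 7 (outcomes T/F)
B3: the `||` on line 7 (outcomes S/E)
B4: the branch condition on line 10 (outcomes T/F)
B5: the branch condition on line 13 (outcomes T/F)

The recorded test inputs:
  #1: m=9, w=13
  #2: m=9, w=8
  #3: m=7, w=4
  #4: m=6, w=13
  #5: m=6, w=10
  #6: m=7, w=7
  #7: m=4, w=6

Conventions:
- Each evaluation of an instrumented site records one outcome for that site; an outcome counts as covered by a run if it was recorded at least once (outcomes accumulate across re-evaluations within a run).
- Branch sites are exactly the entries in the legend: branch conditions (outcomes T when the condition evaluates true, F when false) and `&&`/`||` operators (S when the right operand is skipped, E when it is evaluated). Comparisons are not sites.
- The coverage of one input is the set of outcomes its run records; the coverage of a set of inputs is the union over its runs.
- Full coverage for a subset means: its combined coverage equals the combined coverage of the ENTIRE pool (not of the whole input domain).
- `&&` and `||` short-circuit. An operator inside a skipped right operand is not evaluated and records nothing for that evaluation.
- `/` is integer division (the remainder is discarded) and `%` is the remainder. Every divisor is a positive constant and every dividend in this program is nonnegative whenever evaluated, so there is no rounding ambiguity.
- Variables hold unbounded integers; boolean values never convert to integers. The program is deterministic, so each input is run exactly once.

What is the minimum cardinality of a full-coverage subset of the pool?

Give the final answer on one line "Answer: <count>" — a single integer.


test 1 (m=9, w=13) fires B1->F, B3->E, B2->T, B4->T; hits B1=F, B2=T, B3=E, B4=T
test 2 (m=9, w=8) fires B1->F, B3->E, B2->F, B5->F; hits B1=F, B2=F, B3=E, B5=F
test 3 (m=7, w=4) fires B1->F, B3->S, B2->T, B4->T; hits B1=F, B2=T, B3=S, B4=T
test 4 (m=6, w=13) fires B1->F, B3->S, B2->T, B4->T; hits B1=F, B2=T, B3=S, B4=T
test 5 (m=6, w=10) fires B1->F, B3->S, B2->T, B4->T; hits B1=F, B2=T, B3=S, B4=T
test 6 (m=7, w=7) fires B1->F, B3->S, B2->T, B4->T; hits B1=F, B2=T, B3=S, B4=T
test 7 (m=4, w=6) fires B1->F, B3->S, B2->T, B4->T; hits B1=F, B2=T, B3=S, B4=T
the full pool covers 7 outcomes: B1=F, B2=T, B2=F, B3=S, B3=E, B4=T, B5=F
no size-1 subset reaches all 7 outcomes (best union: 4/7)
size 2: inputs {2, 3} cover all 7 outcomes, and no lexicographically smaller subset of this size does
Answer: 2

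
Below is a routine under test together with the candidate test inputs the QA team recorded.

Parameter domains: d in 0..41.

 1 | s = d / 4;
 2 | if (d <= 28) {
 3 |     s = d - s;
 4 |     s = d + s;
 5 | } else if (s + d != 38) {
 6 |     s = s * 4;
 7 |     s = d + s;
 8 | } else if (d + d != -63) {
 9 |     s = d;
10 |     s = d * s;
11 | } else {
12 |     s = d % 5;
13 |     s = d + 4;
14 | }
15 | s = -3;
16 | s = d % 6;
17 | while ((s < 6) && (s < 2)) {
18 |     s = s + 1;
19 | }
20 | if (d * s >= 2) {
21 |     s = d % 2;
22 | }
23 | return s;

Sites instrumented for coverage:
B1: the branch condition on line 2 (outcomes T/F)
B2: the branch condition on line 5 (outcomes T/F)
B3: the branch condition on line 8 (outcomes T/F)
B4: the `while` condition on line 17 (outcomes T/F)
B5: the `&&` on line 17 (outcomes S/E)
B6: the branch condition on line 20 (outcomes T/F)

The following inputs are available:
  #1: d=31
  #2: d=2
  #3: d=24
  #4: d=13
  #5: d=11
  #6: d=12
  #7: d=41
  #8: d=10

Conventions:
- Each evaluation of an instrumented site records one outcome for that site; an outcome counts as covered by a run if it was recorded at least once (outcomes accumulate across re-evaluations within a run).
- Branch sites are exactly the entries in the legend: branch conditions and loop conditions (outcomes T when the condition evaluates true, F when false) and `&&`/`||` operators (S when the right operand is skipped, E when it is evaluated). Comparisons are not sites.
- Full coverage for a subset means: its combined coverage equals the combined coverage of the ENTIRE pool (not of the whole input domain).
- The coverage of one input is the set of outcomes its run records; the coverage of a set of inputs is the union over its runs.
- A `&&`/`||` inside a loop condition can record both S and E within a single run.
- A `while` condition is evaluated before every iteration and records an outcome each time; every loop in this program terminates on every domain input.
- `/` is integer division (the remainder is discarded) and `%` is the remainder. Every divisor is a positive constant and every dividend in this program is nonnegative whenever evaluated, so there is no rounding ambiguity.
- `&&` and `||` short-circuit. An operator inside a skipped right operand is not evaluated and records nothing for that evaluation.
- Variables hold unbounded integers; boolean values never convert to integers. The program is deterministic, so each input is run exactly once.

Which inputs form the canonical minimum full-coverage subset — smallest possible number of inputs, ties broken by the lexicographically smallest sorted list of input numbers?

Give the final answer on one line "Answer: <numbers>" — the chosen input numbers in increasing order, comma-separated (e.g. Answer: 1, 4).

input #1, d=31: events B1->F, B2->F, B3->T, B5->E, B4->T, B5->E, B4->F, B6->T; outcomes B1=F, B2=F, B3=T, B4=T, B4=F, B5=E, B6=T
input #2, d=2: events B1->T, B5->E, B4->F, B6->T; outcomes B1=T, B4=F, B5=E, B6=T
input #3, d=24: events B1->T, B5->E, B4->T, B5->E, B4->T, B5->E, B4->F, B6->T; outcomes B1=T, B4=T, B4=F, B5=E, B6=T
input #4, d=13: events B1->T, B5->E, B4->T, B5->E, B4->F, B6->T; outcomes B1=T, B4=T, B4=F, B5=E, B6=T
input #5, d=11: events B1->T, B5->E, B4->F, B6->T; outcomes B1=T, B4=F, B5=E, B6=T
input #6, d=12: events B1->T, B5->E, B4->T, B5->E, B4->T, B5->E, B4->F, B6->T; outcomes B1=T, B4=T, B4=F, B5=E, B6=T
input #7, d=41: events B1->F, B2->T, B5->E, B4->F, B6->T; outcomes B1=F, B2=T, B4=F, B5=E, B6=T
input #8, d=10: events B1->T, B5->E, B4->F, B6->T; outcomes B1=T, B4=F, B5=E, B6=T
the full pool covers 9 outcomes: B1=T, B1=F, B2=T, B2=F, B3=T, B4=T, B4=F, B5=E, B6=T
every size-1 subset falls short of the 9 outcomes (best: 7/9)
every size-2 subset falls short of the 9 outcomes (best: 8/9)
size 3: inputs {1, 2, 7} cover all 9 outcomes, and no lexicographically smaller subset of this size does

Answer: 1, 2, 7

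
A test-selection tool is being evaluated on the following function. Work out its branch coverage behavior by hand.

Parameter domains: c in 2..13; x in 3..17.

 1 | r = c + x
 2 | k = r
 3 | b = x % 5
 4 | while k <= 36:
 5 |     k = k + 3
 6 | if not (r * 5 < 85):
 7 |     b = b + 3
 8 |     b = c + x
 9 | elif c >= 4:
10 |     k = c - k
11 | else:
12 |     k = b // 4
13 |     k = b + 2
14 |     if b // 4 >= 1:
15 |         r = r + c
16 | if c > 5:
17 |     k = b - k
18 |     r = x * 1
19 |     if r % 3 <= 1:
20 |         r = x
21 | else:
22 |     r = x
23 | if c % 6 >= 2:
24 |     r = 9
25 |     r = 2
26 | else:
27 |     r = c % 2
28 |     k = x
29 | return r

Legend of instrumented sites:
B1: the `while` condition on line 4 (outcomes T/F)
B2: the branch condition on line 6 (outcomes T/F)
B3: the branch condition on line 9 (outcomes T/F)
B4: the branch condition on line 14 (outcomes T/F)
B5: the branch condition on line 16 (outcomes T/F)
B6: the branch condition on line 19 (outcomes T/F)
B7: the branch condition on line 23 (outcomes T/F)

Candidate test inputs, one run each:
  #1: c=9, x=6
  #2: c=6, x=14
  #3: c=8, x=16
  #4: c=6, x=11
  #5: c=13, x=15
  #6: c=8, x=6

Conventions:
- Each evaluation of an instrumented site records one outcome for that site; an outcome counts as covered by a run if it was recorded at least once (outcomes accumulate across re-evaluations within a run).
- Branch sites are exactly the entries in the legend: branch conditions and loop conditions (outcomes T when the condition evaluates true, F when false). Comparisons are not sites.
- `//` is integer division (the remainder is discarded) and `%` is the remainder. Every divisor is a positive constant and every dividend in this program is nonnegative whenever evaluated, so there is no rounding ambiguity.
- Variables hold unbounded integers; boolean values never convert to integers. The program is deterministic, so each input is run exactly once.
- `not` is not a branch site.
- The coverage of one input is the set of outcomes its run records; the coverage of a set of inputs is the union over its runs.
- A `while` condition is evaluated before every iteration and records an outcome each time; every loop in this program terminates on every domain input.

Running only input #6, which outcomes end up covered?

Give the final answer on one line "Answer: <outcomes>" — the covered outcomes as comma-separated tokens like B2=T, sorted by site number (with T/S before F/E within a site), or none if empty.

Simulating input #6 (c=8, x=6) step by step:
  B1->T, B1->T, B1->T, B1->T, B1->T, B1->T, B1->T, B1->T, B1->F, B2->F
  B3->T, B5->T, B6->T, B7->T
as a set, this run covers: B1=T, B1=F, B2=F, B3=T, B5=T, B6=T, B7=T

Answer: B1=T, B1=F, B2=F, B3=T, B5=T, B6=T, B7=T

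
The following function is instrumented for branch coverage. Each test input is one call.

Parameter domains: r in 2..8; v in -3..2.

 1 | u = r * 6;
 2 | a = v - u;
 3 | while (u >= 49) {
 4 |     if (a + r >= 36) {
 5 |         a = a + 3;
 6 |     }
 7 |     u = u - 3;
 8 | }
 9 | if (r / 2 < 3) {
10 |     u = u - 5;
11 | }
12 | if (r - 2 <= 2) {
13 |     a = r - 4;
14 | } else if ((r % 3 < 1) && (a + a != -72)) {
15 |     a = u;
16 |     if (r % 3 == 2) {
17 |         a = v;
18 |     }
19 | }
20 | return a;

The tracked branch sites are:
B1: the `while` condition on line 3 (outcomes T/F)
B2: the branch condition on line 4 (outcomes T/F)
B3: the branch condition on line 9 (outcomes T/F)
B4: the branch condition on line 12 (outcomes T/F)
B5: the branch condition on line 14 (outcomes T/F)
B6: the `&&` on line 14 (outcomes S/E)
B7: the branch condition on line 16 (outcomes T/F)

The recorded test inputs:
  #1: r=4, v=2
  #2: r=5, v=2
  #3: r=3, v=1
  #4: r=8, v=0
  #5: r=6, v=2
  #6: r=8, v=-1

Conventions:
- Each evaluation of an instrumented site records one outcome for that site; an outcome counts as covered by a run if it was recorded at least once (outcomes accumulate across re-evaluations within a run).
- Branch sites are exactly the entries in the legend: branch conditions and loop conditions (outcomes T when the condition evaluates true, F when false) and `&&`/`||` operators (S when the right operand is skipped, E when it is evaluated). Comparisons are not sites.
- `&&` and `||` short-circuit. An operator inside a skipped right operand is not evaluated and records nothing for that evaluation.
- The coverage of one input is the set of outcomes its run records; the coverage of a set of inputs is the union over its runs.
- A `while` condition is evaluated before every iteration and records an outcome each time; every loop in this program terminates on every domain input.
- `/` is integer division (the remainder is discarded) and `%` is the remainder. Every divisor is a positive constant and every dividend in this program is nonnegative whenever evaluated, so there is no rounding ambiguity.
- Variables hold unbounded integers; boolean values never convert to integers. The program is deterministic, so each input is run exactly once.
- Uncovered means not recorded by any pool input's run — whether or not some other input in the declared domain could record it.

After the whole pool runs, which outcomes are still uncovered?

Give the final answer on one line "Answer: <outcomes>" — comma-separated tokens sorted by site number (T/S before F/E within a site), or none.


input #1, r=4, v=2: events B1->F, B3->T, B4->T; outcomes B1=F, B3=T, B4=T
input #2, r=5, v=2: events B1->F, B3->T, B4->F, B6->S, B5->F; outcomes B1=F, B3=T, B4=F, B5=F, B6=S
input #3, r=3, v=1: events B1->F, B3->T, B4->T; outcomes B1=F, B3=T, B4=T
input #4, r=8, v=0: events B1->F, B3->F, B4->F, B6->S, B5->F; outcomes B1=F, B3=F, B4=F, B5=F, B6=S
input #5, r=6, v=2: events B1->F, B3->F, B4->F, B6->E, B5->T, B7->F; outcomes B1=F, B3=F, B4=F, B5=T, B6=E, B7=F
input #6, r=8, v=-1: events B1->F, B3->F, B4->F, B6->S, B5->F; outcomes B1=F, B3=F, B4=F, B5=F, B6=S
union over the pool: B1=F, B3=T, B3=F, B4=T, B4=F, B5=T, B5=F, B6=S, B6=E, B7=F
uncovered (4 of 14): B1=T, B2=T, B2=F, B7=T
Answer: B1=T, B2=T, B2=F, B7=T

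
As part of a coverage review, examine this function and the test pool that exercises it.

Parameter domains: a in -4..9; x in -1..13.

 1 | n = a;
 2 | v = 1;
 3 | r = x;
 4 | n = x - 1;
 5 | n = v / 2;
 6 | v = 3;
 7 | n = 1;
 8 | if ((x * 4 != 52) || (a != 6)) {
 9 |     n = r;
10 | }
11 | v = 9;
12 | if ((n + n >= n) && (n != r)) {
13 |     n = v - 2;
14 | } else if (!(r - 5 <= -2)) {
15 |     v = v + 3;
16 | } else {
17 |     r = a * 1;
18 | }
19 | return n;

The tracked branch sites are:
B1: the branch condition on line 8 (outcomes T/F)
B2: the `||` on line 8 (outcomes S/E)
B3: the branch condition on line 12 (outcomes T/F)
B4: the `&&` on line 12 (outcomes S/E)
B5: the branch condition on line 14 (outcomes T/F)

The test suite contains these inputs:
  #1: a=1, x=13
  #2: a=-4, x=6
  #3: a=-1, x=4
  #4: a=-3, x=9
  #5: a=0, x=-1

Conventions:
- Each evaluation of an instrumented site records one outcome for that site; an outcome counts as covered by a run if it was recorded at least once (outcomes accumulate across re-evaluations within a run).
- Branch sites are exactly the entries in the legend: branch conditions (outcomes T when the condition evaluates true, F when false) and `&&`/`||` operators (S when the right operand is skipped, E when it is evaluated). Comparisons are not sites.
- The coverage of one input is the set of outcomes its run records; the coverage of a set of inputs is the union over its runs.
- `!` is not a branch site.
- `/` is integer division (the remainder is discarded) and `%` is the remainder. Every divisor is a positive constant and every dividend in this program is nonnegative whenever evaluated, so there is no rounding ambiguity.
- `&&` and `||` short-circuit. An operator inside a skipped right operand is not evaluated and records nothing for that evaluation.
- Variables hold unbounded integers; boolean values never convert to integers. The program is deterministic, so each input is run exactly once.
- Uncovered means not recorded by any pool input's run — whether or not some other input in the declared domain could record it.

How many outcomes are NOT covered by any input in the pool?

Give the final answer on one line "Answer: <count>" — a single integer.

input #1 (a=1, x=13): covers B1=T, B2=E, B3=F, B4=E, B5=T
input #2 (a=-4, x=6): covers B1=T, B2=S, B3=F, B4=E, B5=T
input #3 (a=-1, x=4): covers B1=T, B2=S, B3=F, B4=E, B5=T
input #4 (a=-3, x=9): covers B1=T, B2=S, B3=F, B4=E, B5=T
input #5 (a=0, x=-1): covers B1=T, B2=S, B3=F, B4=S, B5=F
union over the pool: B1=T, B2=S, B2=E, B3=F, B4=S, B4=E, B5=T, B5=F
uncovered (2 of 10): B1=F, B3=T

Answer: 2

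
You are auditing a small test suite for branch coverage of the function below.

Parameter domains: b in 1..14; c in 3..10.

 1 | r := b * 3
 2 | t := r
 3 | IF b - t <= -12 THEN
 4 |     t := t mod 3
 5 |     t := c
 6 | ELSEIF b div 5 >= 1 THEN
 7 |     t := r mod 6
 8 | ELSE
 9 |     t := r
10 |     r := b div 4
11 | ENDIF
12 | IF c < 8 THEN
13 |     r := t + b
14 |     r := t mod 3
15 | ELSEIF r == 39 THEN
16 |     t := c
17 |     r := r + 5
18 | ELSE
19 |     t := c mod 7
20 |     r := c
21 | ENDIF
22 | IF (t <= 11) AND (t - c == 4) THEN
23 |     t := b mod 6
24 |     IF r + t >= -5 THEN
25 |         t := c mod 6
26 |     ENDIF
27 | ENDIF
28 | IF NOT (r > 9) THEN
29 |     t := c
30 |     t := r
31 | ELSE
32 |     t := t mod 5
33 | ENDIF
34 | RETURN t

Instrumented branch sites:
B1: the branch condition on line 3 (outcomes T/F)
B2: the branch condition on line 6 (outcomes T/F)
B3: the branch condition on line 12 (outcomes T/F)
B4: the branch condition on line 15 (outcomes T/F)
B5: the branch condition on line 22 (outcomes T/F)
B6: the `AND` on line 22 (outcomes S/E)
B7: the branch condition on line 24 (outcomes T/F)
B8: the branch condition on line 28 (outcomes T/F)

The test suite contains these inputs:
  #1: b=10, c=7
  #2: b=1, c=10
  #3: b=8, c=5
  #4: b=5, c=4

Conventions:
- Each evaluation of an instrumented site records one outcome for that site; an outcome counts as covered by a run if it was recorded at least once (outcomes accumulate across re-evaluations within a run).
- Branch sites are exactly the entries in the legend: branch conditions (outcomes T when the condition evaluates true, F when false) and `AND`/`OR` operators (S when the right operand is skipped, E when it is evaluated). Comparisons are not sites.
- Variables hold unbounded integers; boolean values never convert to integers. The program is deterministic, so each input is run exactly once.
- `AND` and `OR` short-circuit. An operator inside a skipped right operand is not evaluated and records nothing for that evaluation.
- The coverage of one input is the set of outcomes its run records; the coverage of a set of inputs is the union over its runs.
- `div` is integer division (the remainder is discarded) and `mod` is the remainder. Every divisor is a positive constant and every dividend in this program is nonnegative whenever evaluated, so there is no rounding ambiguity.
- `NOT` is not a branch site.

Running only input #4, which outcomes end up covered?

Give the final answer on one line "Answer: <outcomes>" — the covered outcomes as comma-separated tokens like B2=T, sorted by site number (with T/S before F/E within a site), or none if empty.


Simulating input #4 (b=5, c=4) step by step:
  B1->F, B2->T, B3->T, B6->E, B5->F, B8->T
as a set, this run covers: B1=F, B2=T, B3=T, B5=F, B6=E, B8=T
Answer: B1=F, B2=T, B3=T, B5=F, B6=E, B8=T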